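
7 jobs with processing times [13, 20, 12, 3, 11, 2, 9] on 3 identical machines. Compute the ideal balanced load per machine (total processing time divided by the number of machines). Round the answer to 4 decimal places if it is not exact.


Total processing time = 13 + 20 + 12 + 3 + 11 + 2 + 9 = 70
Number of machines = 3
Ideal balanced load = 70 / 3 = 23.3333

23.3333


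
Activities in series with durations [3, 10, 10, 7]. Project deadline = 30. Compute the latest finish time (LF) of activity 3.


LF(activity 3) = deadline - sum of successor durations
Successors: activities 4 through 4 with durations [7]
Sum of successor durations = 7
LF = 30 - 7 = 23

23


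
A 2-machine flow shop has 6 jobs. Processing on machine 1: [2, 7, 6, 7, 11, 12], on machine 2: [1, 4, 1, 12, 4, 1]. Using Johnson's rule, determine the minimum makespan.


Apply Johnson's rule:
  Group 1 (a <= b): [(4, 7, 12)]
  Group 2 (a > b): [(2, 7, 4), (5, 11, 4), (1, 2, 1), (3, 6, 1), (6, 12, 1)]
Optimal job order: [4, 2, 5, 1, 3, 6]
Schedule:
  Job 4: M1 done at 7, M2 done at 19
  Job 2: M1 done at 14, M2 done at 23
  Job 5: M1 done at 25, M2 done at 29
  Job 1: M1 done at 27, M2 done at 30
  Job 3: M1 done at 33, M2 done at 34
  Job 6: M1 done at 45, M2 done at 46
Makespan = 46

46


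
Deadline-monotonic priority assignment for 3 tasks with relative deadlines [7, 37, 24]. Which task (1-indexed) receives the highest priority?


Sort tasks by relative deadline (ascending):
  Task 1: deadline = 7
  Task 3: deadline = 24
  Task 2: deadline = 37
Priority order (highest first): [1, 3, 2]
Highest priority task = 1

1


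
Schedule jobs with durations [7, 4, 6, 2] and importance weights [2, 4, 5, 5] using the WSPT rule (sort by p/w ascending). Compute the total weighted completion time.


Compute p/w ratios and sort ascending (WSPT): [(2, 5), (4, 4), (6, 5), (7, 2)]
Compute weighted completion times:
  Job (p=2,w=5): C=2, w*C=5*2=10
  Job (p=4,w=4): C=6, w*C=4*6=24
  Job (p=6,w=5): C=12, w*C=5*12=60
  Job (p=7,w=2): C=19, w*C=2*19=38
Total weighted completion time = 132

132


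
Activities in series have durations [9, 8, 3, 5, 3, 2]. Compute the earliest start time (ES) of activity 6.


Activity 6 starts after activities 1 through 5 complete.
Predecessor durations: [9, 8, 3, 5, 3]
ES = 9 + 8 + 3 + 5 + 3 = 28

28


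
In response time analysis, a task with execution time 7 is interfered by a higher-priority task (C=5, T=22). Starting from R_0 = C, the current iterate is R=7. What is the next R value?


R_next = C + ceil(R_prev / T_hp) * C_hp
ceil(7 / 22) = ceil(0.3182) = 1
Interference = 1 * 5 = 5
R_next = 7 + 5 = 12

12


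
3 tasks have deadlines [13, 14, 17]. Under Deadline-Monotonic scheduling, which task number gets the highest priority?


Sort tasks by relative deadline (ascending):
  Task 1: deadline = 13
  Task 2: deadline = 14
  Task 3: deadline = 17
Priority order (highest first): [1, 2, 3]
Highest priority task = 1

1


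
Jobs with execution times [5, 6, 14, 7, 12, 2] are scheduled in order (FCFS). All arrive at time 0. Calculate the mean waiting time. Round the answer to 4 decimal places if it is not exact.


FCFS order (as given): [5, 6, 14, 7, 12, 2]
Waiting times:
  Job 1: wait = 0
  Job 2: wait = 5
  Job 3: wait = 11
  Job 4: wait = 25
  Job 5: wait = 32
  Job 6: wait = 44
Sum of waiting times = 117
Average waiting time = 117/6 = 19.5

19.5


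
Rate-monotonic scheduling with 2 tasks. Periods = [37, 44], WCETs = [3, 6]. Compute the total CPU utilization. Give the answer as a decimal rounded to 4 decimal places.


Compute individual utilizations (exact fractions):
  Task 1: C/T = 3/37 (approx. 0.0811)
  Task 2: C/T = 6/44 = 3/22 (approx. 0.1364)
Total utilization U = 3/37 + 3/22 = 177/814
Rounded to 4 decimal places: U = 0.2174
RM (Liu & Layland) bound for 2 tasks = 0.828427; compare with U = 177/814 (approx. 0.217445)
U <= bound, so schedulable by RM sufficient condition.

0.2174


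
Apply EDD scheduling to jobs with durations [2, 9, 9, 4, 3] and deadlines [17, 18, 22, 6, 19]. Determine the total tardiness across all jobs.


Sort by due date (EDD order): [(4, 6), (2, 17), (9, 18), (3, 19), (9, 22)]
Compute completion times and tardiness:
  Job 1: p=4, d=6, C=4, tardiness=max(0,4-6)=0
  Job 2: p=2, d=17, C=6, tardiness=max(0,6-17)=0
  Job 3: p=9, d=18, C=15, tardiness=max(0,15-18)=0
  Job 4: p=3, d=19, C=18, tardiness=max(0,18-19)=0
  Job 5: p=9, d=22, C=27, tardiness=max(0,27-22)=5
Total tardiness = 5

5


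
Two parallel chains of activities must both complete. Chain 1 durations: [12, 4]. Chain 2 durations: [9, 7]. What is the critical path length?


Path A total = 12 + 4 = 16
Path B total = 9 + 7 = 16
Critical path = longest path = max(16, 16) = 16

16


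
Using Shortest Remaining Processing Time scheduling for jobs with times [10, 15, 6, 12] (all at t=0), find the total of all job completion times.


Since all jobs arrive at t=0, SRPT equals SPT ordering.
SPT order: [6, 10, 12, 15]
Completion times:
  Job 1: p=6, C=6
  Job 2: p=10, C=16
  Job 3: p=12, C=28
  Job 4: p=15, C=43
Total completion time = 6 + 16 + 28 + 43 = 93

93


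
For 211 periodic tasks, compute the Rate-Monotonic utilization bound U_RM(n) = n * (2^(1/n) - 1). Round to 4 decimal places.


Compute 2^(1/211) = 1.0032904594
Subtract 1: 1.0032904594 - 1 = 0.0032904594
Multiply by n: 211 * 0.0032904594 = 0.6942869334
Round to 4 dp: 0.6943

0.6943


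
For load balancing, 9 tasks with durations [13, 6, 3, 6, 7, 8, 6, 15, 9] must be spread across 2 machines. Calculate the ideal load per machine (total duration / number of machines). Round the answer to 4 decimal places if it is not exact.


Total processing time = 13 + 6 + 3 + 6 + 7 + 8 + 6 + 15 + 9 = 73
Number of machines = 2
Ideal balanced load = 73 / 2 = 36.5

36.5


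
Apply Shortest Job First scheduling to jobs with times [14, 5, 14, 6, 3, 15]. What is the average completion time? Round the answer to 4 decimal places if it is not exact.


SJF order (ascending): [3, 5, 6, 14, 14, 15]
Completion times:
  Job 1: burst=3, C=3
  Job 2: burst=5, C=8
  Job 3: burst=6, C=14
  Job 4: burst=14, C=28
  Job 5: burst=14, C=42
  Job 6: burst=15, C=57
Average completion = 152/6 = 25.3333

25.3333


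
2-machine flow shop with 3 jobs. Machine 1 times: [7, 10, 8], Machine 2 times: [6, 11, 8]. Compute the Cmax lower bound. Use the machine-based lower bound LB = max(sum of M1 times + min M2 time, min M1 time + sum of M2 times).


LB1 = sum(M1 times) + min(M2 times) = 25 + 6 = 31
LB2 = min(M1 times) + sum(M2 times) = 7 + 25 = 32
Lower bound = max(LB1, LB2) = max(31, 32) = 32

32


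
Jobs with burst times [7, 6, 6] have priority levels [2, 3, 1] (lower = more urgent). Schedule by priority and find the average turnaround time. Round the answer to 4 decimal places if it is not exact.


Sort by priority (ascending = highest first):
Order: [(1, 6), (2, 7), (3, 6)]
Completion times:
  Priority 1, burst=6, C=6
  Priority 2, burst=7, C=13
  Priority 3, burst=6, C=19
Average turnaround = 38/3 = 12.6667

12.6667


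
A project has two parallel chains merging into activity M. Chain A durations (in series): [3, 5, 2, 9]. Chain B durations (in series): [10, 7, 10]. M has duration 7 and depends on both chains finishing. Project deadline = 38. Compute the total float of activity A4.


Forward pass: ES(A4) = sum of predecessors on chain A = 10
EF = ES + duration = 10 + 9 = 19
Backward pass: LF(M) = deadline = 38; LS(M) = 38 - 7 = 31
LF(A4) = LS(M) - sum(successors on chain A) = 31 - 0 = 31
LS = LF - duration = 31 - 9 = 22
Total float = LS - ES = 22 - 10 = 12

12


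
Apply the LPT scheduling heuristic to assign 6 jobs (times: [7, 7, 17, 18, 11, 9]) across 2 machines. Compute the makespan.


Sort jobs in decreasing order (LPT): [18, 17, 11, 9, 7, 7]
Assign each job to the least loaded machine:
  Machine 1: jobs [18, 9, 7], load = 34
  Machine 2: jobs [17, 11, 7], load = 35
Makespan = max load = 35

35


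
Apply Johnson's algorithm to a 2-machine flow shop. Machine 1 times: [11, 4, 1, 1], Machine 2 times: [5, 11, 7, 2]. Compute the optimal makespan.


Apply Johnson's rule:
  Group 1 (a <= b): [(3, 1, 7), (4, 1, 2), (2, 4, 11)]
  Group 2 (a > b): [(1, 11, 5)]
Optimal job order: [3, 4, 2, 1]
Schedule:
  Job 3: M1 done at 1, M2 done at 8
  Job 4: M1 done at 2, M2 done at 10
  Job 2: M1 done at 6, M2 done at 21
  Job 1: M1 done at 17, M2 done at 26
Makespan = 26

26


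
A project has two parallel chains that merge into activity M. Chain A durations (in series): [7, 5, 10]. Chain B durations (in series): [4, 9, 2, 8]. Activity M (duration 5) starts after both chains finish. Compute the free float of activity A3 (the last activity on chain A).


ES(A3) = sum of predecessors on chain A = 12
EF(A3) = ES + duration = 12 + 10 = 22
Successor of A3 is M. ES(M) = max(sum(A), sum(B)) = max(22, 23) = 23
Free float = ES(successor) - EF(current) = 23 - 22 = 1

1


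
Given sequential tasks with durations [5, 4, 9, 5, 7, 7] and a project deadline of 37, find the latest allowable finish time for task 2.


LF(activity 2) = deadline - sum of successor durations
Successors: activities 3 through 6 with durations [9, 5, 7, 7]
Sum of successor durations = 28
LF = 37 - 28 = 9

9


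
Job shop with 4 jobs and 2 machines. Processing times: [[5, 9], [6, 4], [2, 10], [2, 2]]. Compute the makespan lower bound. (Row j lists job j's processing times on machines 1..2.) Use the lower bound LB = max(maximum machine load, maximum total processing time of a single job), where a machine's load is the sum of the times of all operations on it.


Machine loads:
  Machine 1: 5 + 6 + 2 + 2 = 15
  Machine 2: 9 + 4 + 10 + 2 = 25
Max machine load = 25
Job totals:
  Job 1: 14
  Job 2: 10
  Job 3: 12
  Job 4: 4
Max job total = 14
Lower bound = max(25, 14) = 25

25


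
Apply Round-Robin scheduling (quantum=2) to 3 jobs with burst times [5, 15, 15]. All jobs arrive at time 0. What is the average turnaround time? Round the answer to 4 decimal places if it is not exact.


Time quantum = 2
Execution trace:
  J1 runs 2 units, time = 2
  J2 runs 2 units, time = 4
  J3 runs 2 units, time = 6
  J1 runs 2 units, time = 8
  J2 runs 2 units, time = 10
  J3 runs 2 units, time = 12
  J1 runs 1 units, time = 13
  J2 runs 2 units, time = 15
  J3 runs 2 units, time = 17
  J2 runs 2 units, time = 19
  J3 runs 2 units, time = 21
  J2 runs 2 units, time = 23
  J3 runs 2 units, time = 25
  J2 runs 2 units, time = 27
  J3 runs 2 units, time = 29
  J2 runs 2 units, time = 31
  J3 runs 2 units, time = 33
  J2 runs 1 units, time = 34
  J3 runs 1 units, time = 35
Finish times: [13, 34, 35]
Average turnaround = 82/3 = 27.3333

27.3333


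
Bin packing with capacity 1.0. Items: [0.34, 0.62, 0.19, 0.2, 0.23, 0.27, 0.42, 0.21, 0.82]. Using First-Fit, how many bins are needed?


Place items sequentially using First-Fit:
  Item 0.34 -> new Bin 1
  Item 0.62 -> Bin 1 (now 0.96)
  Item 0.19 -> new Bin 2
  Item 0.2 -> Bin 2 (now 0.39)
  Item 0.23 -> Bin 2 (now 0.62)
  Item 0.27 -> Bin 2 (now 0.89)
  Item 0.42 -> new Bin 3
  Item 0.21 -> Bin 3 (now 0.63)
  Item 0.82 -> new Bin 4
Total bins used = 4

4


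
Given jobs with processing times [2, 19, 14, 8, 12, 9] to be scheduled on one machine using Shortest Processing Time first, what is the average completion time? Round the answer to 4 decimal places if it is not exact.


Sort jobs by processing time (SPT order): [2, 8, 9, 12, 14, 19]
Compute completion times sequentially:
  Job 1: processing = 2, completes at 2
  Job 2: processing = 8, completes at 10
  Job 3: processing = 9, completes at 19
  Job 4: processing = 12, completes at 31
  Job 5: processing = 14, completes at 45
  Job 6: processing = 19, completes at 64
Sum of completion times = 171
Average completion time = 171/6 = 28.5

28.5


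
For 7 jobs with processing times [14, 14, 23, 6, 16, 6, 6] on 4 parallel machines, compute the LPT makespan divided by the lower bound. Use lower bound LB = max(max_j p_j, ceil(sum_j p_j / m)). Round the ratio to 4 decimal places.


LPT order: [23, 16, 14, 14, 6, 6, 6]
Machine loads after assignment: [23, 22, 20, 20]
LPT makespan = 23
Lower bound = max(max_job, ceil(total/4)) = max(23, 22) = 23
Ratio = 23 / 23 = 1.0

1.0


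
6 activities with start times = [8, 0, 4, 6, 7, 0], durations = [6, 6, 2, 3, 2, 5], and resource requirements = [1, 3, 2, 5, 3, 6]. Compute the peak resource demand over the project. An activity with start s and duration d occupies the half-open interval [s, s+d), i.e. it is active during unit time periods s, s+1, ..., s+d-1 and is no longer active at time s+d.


Each activity i is active on [start_i, start_i + duration_i).
Compute total resource usage per time slot:
  t=0: active resources = [3, 6], total = 9
  t=1: active resources = [3, 6], total = 9
  t=2: active resources = [3, 6], total = 9
  t=3: active resources = [3, 6], total = 9
  t=4: active resources = [3, 2, 6], total = 11
  t=5: active resources = [3, 2], total = 5
  t=6: active resources = [5], total = 5
  t=7: active resources = [5, 3], total = 8
  t=8: active resources = [1, 5, 3], total = 9
  t=9: active resources = [1], total = 1
  t=10: active resources = [1], total = 1
  t=11: active resources = [1], total = 1
  t=12: active resources = [1], total = 1
  t=13: active resources = [1], total = 1
Peak resource demand = 11

11


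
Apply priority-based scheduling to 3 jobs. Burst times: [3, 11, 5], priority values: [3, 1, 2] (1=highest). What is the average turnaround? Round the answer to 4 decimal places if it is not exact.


Sort by priority (ascending = highest first):
Order: [(1, 11), (2, 5), (3, 3)]
Completion times:
  Priority 1, burst=11, C=11
  Priority 2, burst=5, C=16
  Priority 3, burst=3, C=19
Average turnaround = 46/3 = 15.3333

15.3333


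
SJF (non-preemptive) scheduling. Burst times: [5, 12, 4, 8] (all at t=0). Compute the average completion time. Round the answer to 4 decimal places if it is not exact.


SJF order (ascending): [4, 5, 8, 12]
Completion times:
  Job 1: burst=4, C=4
  Job 2: burst=5, C=9
  Job 3: burst=8, C=17
  Job 4: burst=12, C=29
Average completion = 59/4 = 14.75

14.75


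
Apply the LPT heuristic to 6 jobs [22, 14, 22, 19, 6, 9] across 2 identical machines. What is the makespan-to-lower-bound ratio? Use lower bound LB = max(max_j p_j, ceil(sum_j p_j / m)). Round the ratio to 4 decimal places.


LPT order: [22, 22, 19, 14, 9, 6]
Machine loads after assignment: [47, 45]
LPT makespan = 47
Lower bound = max(max_job, ceil(total/2)) = max(22, 46) = 46
Ratio = 47 / 46 = 1.0217

1.0217


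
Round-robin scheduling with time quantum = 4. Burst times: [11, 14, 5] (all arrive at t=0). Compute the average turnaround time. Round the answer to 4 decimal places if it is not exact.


Time quantum = 4
Execution trace:
  J1 runs 4 units, time = 4
  J2 runs 4 units, time = 8
  J3 runs 4 units, time = 12
  J1 runs 4 units, time = 16
  J2 runs 4 units, time = 20
  J3 runs 1 units, time = 21
  J1 runs 3 units, time = 24
  J2 runs 4 units, time = 28
  J2 runs 2 units, time = 30
Finish times: [24, 30, 21]
Average turnaround = 75/3 = 25.0

25.0


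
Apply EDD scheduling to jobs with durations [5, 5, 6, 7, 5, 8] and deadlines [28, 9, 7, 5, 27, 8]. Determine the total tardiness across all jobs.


Sort by due date (EDD order): [(7, 5), (6, 7), (8, 8), (5, 9), (5, 27), (5, 28)]
Compute completion times and tardiness:
  Job 1: p=7, d=5, C=7, tardiness=max(0,7-5)=2
  Job 2: p=6, d=7, C=13, tardiness=max(0,13-7)=6
  Job 3: p=8, d=8, C=21, tardiness=max(0,21-8)=13
  Job 4: p=5, d=9, C=26, tardiness=max(0,26-9)=17
  Job 5: p=5, d=27, C=31, tardiness=max(0,31-27)=4
  Job 6: p=5, d=28, C=36, tardiness=max(0,36-28)=8
Total tardiness = 50

50


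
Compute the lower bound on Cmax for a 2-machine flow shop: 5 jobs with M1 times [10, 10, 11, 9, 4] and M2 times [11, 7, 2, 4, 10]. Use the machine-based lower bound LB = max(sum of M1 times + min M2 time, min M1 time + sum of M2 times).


LB1 = sum(M1 times) + min(M2 times) = 44 + 2 = 46
LB2 = min(M1 times) + sum(M2 times) = 4 + 34 = 38
Lower bound = max(LB1, LB2) = max(46, 38) = 46

46


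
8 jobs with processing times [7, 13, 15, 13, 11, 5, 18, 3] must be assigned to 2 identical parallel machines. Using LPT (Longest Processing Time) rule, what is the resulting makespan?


Sort jobs in decreasing order (LPT): [18, 15, 13, 13, 11, 7, 5, 3]
Assign each job to the least loaded machine:
  Machine 1: jobs [18, 13, 7, 5], load = 43
  Machine 2: jobs [15, 13, 11, 3], load = 42
Makespan = max load = 43

43


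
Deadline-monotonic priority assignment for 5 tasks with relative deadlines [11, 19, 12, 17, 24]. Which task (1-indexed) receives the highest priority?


Sort tasks by relative deadline (ascending):
  Task 1: deadline = 11
  Task 3: deadline = 12
  Task 4: deadline = 17
  Task 2: deadline = 19
  Task 5: deadline = 24
Priority order (highest first): [1, 3, 4, 2, 5]
Highest priority task = 1

1


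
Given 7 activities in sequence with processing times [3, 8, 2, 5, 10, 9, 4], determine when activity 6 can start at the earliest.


Activity 6 starts after activities 1 through 5 complete.
Predecessor durations: [3, 8, 2, 5, 10]
ES = 3 + 8 + 2 + 5 + 10 = 28

28


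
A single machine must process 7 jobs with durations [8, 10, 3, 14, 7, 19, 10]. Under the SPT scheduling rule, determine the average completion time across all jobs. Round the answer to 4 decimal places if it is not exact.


Sort jobs by processing time (SPT order): [3, 7, 8, 10, 10, 14, 19]
Compute completion times sequentially:
  Job 1: processing = 3, completes at 3
  Job 2: processing = 7, completes at 10
  Job 3: processing = 8, completes at 18
  Job 4: processing = 10, completes at 28
  Job 5: processing = 10, completes at 38
  Job 6: processing = 14, completes at 52
  Job 7: processing = 19, completes at 71
Sum of completion times = 220
Average completion time = 220/7 = 31.4286

31.4286


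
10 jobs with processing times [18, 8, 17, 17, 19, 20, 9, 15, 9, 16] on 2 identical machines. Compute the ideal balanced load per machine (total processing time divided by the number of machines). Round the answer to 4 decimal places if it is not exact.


Total processing time = 18 + 8 + 17 + 17 + 19 + 20 + 9 + 15 + 9 + 16 = 148
Number of machines = 2
Ideal balanced load = 148 / 2 = 74.0

74.0


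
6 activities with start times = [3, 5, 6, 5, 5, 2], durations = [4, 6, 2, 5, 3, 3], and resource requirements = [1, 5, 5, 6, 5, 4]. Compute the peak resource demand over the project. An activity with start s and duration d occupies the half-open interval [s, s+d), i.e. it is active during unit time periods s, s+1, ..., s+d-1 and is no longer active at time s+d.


Each activity i is active on [start_i, start_i + duration_i).
Compute total resource usage per time slot:
  t=0: active resources = [], total = 0
  t=1: active resources = [], total = 0
  t=2: active resources = [4], total = 4
  t=3: active resources = [1, 4], total = 5
  t=4: active resources = [1, 4], total = 5
  t=5: active resources = [1, 5, 6, 5], total = 17
  t=6: active resources = [1, 5, 5, 6, 5], total = 22
  t=7: active resources = [5, 5, 6, 5], total = 21
  t=8: active resources = [5, 6], total = 11
  t=9: active resources = [5, 6], total = 11
  t=10: active resources = [5], total = 5
Peak resource demand = 22

22


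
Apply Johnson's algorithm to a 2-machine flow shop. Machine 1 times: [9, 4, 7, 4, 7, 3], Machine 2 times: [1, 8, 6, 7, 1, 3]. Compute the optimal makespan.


Apply Johnson's rule:
  Group 1 (a <= b): [(6, 3, 3), (2, 4, 8), (4, 4, 7)]
  Group 2 (a > b): [(3, 7, 6), (1, 9, 1), (5, 7, 1)]
Optimal job order: [6, 2, 4, 3, 1, 5]
Schedule:
  Job 6: M1 done at 3, M2 done at 6
  Job 2: M1 done at 7, M2 done at 15
  Job 4: M1 done at 11, M2 done at 22
  Job 3: M1 done at 18, M2 done at 28
  Job 1: M1 done at 27, M2 done at 29
  Job 5: M1 done at 34, M2 done at 35
Makespan = 35

35


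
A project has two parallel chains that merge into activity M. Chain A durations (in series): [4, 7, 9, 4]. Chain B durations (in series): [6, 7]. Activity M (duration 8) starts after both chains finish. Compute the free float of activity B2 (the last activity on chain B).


ES(B2) = sum of predecessors on chain B = 6
EF(B2) = ES + duration = 6 + 7 = 13
Successor of B2 is M. ES(M) = max(sum(A), sum(B)) = max(24, 13) = 24
Free float = ES(successor) - EF(current) = 24 - 13 = 11

11


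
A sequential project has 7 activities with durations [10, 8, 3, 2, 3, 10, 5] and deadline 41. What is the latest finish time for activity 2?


LF(activity 2) = deadline - sum of successor durations
Successors: activities 3 through 7 with durations [3, 2, 3, 10, 5]
Sum of successor durations = 23
LF = 41 - 23 = 18

18


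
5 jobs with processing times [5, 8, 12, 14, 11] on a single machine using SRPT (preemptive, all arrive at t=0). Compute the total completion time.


Since all jobs arrive at t=0, SRPT equals SPT ordering.
SPT order: [5, 8, 11, 12, 14]
Completion times:
  Job 1: p=5, C=5
  Job 2: p=8, C=13
  Job 3: p=11, C=24
  Job 4: p=12, C=36
  Job 5: p=14, C=50
Total completion time = 5 + 13 + 24 + 36 + 50 = 128

128


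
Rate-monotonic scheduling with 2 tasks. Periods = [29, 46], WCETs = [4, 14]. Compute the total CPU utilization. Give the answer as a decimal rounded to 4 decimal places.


Compute individual utilizations (exact fractions):
  Task 1: C/T = 4/29 (approx. 0.1379)
  Task 2: C/T = 14/46 = 7/23 (approx. 0.3043)
Total utilization U = 4/29 + 7/23 = 295/667
Rounded to 4 decimal places: U = 0.4423
RM (Liu & Layland) bound for 2 tasks = 0.828427; compare with U = 295/667 (approx. 0.442279)
U <= bound, so schedulable by RM sufficient condition.

0.4423


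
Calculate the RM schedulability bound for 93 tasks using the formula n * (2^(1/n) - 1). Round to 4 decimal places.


Compute 2^(1/93) = 1.0074810397
Subtract 1: 1.0074810397 - 1 = 0.0074810397
Multiply by n: 93 * 0.0074810397 = 0.6957366921
Round to 4 dp: 0.6957

0.6957


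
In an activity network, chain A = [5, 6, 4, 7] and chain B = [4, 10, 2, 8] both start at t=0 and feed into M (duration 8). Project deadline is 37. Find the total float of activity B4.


Forward pass: ES(B4) = sum of predecessors on chain B = 16
EF = ES + duration = 16 + 8 = 24
Backward pass: LF(M) = deadline = 37; LS(M) = 37 - 8 = 29
LF(B4) = LS(M) - sum(successors on chain B) = 29 - 0 = 29
LS = LF - duration = 29 - 8 = 21
Total float = LS - ES = 21 - 16 = 5

5


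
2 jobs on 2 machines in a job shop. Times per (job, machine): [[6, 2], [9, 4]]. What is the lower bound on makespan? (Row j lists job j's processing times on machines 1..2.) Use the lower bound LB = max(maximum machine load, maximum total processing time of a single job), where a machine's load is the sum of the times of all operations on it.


Machine loads:
  Machine 1: 6 + 9 = 15
  Machine 2: 2 + 4 = 6
Max machine load = 15
Job totals:
  Job 1: 8
  Job 2: 13
Max job total = 13
Lower bound = max(15, 13) = 15

15


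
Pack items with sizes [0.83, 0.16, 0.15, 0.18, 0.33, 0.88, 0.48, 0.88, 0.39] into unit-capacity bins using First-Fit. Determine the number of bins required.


Place items sequentially using First-Fit:
  Item 0.83 -> new Bin 1
  Item 0.16 -> Bin 1 (now 0.99)
  Item 0.15 -> new Bin 2
  Item 0.18 -> Bin 2 (now 0.33)
  Item 0.33 -> Bin 2 (now 0.66)
  Item 0.88 -> new Bin 3
  Item 0.48 -> new Bin 4
  Item 0.88 -> new Bin 5
  Item 0.39 -> Bin 4 (now 0.87)
Total bins used = 5

5


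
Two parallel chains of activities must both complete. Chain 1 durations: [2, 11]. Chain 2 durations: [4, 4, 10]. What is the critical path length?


Path A total = 2 + 11 = 13
Path B total = 4 + 4 + 10 = 18
Critical path = longest path = max(13, 18) = 18

18


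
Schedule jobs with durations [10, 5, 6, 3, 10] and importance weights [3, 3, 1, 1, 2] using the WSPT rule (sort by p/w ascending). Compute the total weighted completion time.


Compute p/w ratios and sort ascending (WSPT): [(5, 3), (3, 1), (10, 3), (10, 2), (6, 1)]
Compute weighted completion times:
  Job (p=5,w=3): C=5, w*C=3*5=15
  Job (p=3,w=1): C=8, w*C=1*8=8
  Job (p=10,w=3): C=18, w*C=3*18=54
  Job (p=10,w=2): C=28, w*C=2*28=56
  Job (p=6,w=1): C=34, w*C=1*34=34
Total weighted completion time = 167

167


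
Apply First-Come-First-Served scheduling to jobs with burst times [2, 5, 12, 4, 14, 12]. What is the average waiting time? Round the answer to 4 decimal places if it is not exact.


FCFS order (as given): [2, 5, 12, 4, 14, 12]
Waiting times:
  Job 1: wait = 0
  Job 2: wait = 2
  Job 3: wait = 7
  Job 4: wait = 19
  Job 5: wait = 23
  Job 6: wait = 37
Sum of waiting times = 88
Average waiting time = 88/6 = 14.6667

14.6667


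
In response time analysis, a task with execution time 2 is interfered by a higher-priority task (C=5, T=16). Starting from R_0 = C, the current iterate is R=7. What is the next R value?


R_next = C + ceil(R_prev / T_hp) * C_hp
ceil(7 / 16) = ceil(0.4375) = 1
Interference = 1 * 5 = 5
R_next = 2 + 5 = 7
R_next = R_prev, so the iteration has converged (response time = 7).

7


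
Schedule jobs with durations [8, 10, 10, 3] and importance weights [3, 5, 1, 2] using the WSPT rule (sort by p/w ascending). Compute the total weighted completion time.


Compute p/w ratios and sort ascending (WSPT): [(3, 2), (10, 5), (8, 3), (10, 1)]
Compute weighted completion times:
  Job (p=3,w=2): C=3, w*C=2*3=6
  Job (p=10,w=5): C=13, w*C=5*13=65
  Job (p=8,w=3): C=21, w*C=3*21=63
  Job (p=10,w=1): C=31, w*C=1*31=31
Total weighted completion time = 165

165


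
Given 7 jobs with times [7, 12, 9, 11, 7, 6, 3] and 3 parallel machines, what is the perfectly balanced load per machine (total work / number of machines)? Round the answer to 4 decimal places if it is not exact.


Total processing time = 7 + 12 + 9 + 11 + 7 + 6 + 3 = 55
Number of machines = 3
Ideal balanced load = 55 / 3 = 18.3333

18.3333


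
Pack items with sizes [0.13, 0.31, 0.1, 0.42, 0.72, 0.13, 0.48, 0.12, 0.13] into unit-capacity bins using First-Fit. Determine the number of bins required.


Place items sequentially using First-Fit:
  Item 0.13 -> new Bin 1
  Item 0.31 -> Bin 1 (now 0.44)
  Item 0.1 -> Bin 1 (now 0.54)
  Item 0.42 -> Bin 1 (now 0.96)
  Item 0.72 -> new Bin 2
  Item 0.13 -> Bin 2 (now 0.85)
  Item 0.48 -> new Bin 3
  Item 0.12 -> Bin 2 (now 0.97)
  Item 0.13 -> Bin 3 (now 0.61)
Total bins used = 3

3


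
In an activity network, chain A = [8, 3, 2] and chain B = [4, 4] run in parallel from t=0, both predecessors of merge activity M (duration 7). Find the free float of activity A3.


ES(A3) = sum of predecessors on chain A = 11
EF(A3) = ES + duration = 11 + 2 = 13
Successor of A3 is M. ES(M) = max(sum(A), sum(B)) = max(13, 8) = 13
Free float = ES(successor) - EF(current) = 13 - 13 = 0

0


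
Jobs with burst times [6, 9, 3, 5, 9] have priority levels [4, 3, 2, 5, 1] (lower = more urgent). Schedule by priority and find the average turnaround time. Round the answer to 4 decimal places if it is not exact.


Sort by priority (ascending = highest first):
Order: [(1, 9), (2, 3), (3, 9), (4, 6), (5, 5)]
Completion times:
  Priority 1, burst=9, C=9
  Priority 2, burst=3, C=12
  Priority 3, burst=9, C=21
  Priority 4, burst=6, C=27
  Priority 5, burst=5, C=32
Average turnaround = 101/5 = 20.2

20.2


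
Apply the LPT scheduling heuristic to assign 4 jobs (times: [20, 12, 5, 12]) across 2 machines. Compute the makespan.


Sort jobs in decreasing order (LPT): [20, 12, 12, 5]
Assign each job to the least loaded machine:
  Machine 1: jobs [20, 5], load = 25
  Machine 2: jobs [12, 12], load = 24
Makespan = max load = 25

25


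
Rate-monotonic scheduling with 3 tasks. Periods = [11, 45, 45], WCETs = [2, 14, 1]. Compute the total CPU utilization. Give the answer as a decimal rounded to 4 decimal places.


Compute individual utilizations (exact fractions):
  Task 1: C/T = 2/11 (approx. 0.1818)
  Task 2: C/T = 14/45 (approx. 0.3111)
  Task 3: C/T = 1/45 (approx. 0.0222)
Total utilization U = 2/11 + 14/45 + 1/45 = 17/33
Rounded to 4 decimal places: U = 0.5152
RM (Liu & Layland) bound for 3 tasks = 0.779763; compare with U = 17/33 (approx. 0.515152)
U <= bound, so schedulable by RM sufficient condition.

0.5152


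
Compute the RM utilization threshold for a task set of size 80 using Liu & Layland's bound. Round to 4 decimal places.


Compute 2^(1/80) = 1.0087019838
Subtract 1: 1.0087019838 - 1 = 0.0087019838
Multiply by n: 80 * 0.0087019838 = 0.6961587040
Round to 4 dp: 0.6962

0.6962


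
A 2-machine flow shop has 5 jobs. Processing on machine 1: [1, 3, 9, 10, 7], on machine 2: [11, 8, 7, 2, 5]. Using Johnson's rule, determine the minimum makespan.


Apply Johnson's rule:
  Group 1 (a <= b): [(1, 1, 11), (2, 3, 8)]
  Group 2 (a > b): [(3, 9, 7), (5, 7, 5), (4, 10, 2)]
Optimal job order: [1, 2, 3, 5, 4]
Schedule:
  Job 1: M1 done at 1, M2 done at 12
  Job 2: M1 done at 4, M2 done at 20
  Job 3: M1 done at 13, M2 done at 27
  Job 5: M1 done at 20, M2 done at 32
  Job 4: M1 done at 30, M2 done at 34
Makespan = 34

34


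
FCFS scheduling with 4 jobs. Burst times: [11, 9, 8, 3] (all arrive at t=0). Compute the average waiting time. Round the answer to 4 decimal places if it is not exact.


FCFS order (as given): [11, 9, 8, 3]
Waiting times:
  Job 1: wait = 0
  Job 2: wait = 11
  Job 3: wait = 20
  Job 4: wait = 28
Sum of waiting times = 59
Average waiting time = 59/4 = 14.75

14.75


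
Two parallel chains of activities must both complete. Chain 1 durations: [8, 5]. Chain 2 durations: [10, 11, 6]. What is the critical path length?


Path A total = 8 + 5 = 13
Path B total = 10 + 11 + 6 = 27
Critical path = longest path = max(13, 27) = 27

27


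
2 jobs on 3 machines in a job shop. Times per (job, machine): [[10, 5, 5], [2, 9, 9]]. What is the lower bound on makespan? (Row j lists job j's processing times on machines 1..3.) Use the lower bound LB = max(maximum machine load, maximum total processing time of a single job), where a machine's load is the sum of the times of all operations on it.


Machine loads:
  Machine 1: 10 + 2 = 12
  Machine 2: 5 + 9 = 14
  Machine 3: 5 + 9 = 14
Max machine load = 14
Job totals:
  Job 1: 20
  Job 2: 20
Max job total = 20
Lower bound = max(14, 20) = 20

20


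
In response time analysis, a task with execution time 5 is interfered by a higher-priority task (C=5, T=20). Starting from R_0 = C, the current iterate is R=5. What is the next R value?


R_next = C + ceil(R_prev / T_hp) * C_hp
ceil(5 / 20) = ceil(0.25) = 1
Interference = 1 * 5 = 5
R_next = 5 + 5 = 10

10


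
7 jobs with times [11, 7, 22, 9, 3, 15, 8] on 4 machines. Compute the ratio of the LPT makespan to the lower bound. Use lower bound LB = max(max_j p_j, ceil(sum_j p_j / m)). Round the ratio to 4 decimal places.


LPT order: [22, 15, 11, 9, 8, 7, 3]
Machine loads after assignment: [22, 18, 18, 17]
LPT makespan = 22
Lower bound = max(max_job, ceil(total/4)) = max(22, 19) = 22
Ratio = 22 / 22 = 1.0

1.0


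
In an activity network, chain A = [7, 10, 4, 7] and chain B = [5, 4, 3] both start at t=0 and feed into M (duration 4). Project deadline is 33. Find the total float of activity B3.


Forward pass: ES(B3) = sum of predecessors on chain B = 9
EF = ES + duration = 9 + 3 = 12
Backward pass: LF(M) = deadline = 33; LS(M) = 33 - 4 = 29
LF(B3) = LS(M) - sum(successors on chain B) = 29 - 0 = 29
LS = LF - duration = 29 - 3 = 26
Total float = LS - ES = 26 - 9 = 17

17


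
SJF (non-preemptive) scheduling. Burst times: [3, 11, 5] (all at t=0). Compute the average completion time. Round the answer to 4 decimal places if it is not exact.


SJF order (ascending): [3, 5, 11]
Completion times:
  Job 1: burst=3, C=3
  Job 2: burst=5, C=8
  Job 3: burst=11, C=19
Average completion = 30/3 = 10.0

10.0


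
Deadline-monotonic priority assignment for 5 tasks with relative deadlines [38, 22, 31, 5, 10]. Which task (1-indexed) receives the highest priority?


Sort tasks by relative deadline (ascending):
  Task 4: deadline = 5
  Task 5: deadline = 10
  Task 2: deadline = 22
  Task 3: deadline = 31
  Task 1: deadline = 38
Priority order (highest first): [4, 5, 2, 3, 1]
Highest priority task = 4

4


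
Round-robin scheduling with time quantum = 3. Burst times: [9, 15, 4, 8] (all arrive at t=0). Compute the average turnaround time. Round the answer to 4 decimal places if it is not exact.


Time quantum = 3
Execution trace:
  J1 runs 3 units, time = 3
  J2 runs 3 units, time = 6
  J3 runs 3 units, time = 9
  J4 runs 3 units, time = 12
  J1 runs 3 units, time = 15
  J2 runs 3 units, time = 18
  J3 runs 1 units, time = 19
  J4 runs 3 units, time = 22
  J1 runs 3 units, time = 25
  J2 runs 3 units, time = 28
  J4 runs 2 units, time = 30
  J2 runs 3 units, time = 33
  J2 runs 3 units, time = 36
Finish times: [25, 36, 19, 30]
Average turnaround = 110/4 = 27.5

27.5


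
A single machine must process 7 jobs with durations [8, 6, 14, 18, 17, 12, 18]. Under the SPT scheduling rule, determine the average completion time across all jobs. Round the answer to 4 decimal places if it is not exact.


Sort jobs by processing time (SPT order): [6, 8, 12, 14, 17, 18, 18]
Compute completion times sequentially:
  Job 1: processing = 6, completes at 6
  Job 2: processing = 8, completes at 14
  Job 3: processing = 12, completes at 26
  Job 4: processing = 14, completes at 40
  Job 5: processing = 17, completes at 57
  Job 6: processing = 18, completes at 75
  Job 7: processing = 18, completes at 93
Sum of completion times = 311
Average completion time = 311/7 = 44.4286

44.4286


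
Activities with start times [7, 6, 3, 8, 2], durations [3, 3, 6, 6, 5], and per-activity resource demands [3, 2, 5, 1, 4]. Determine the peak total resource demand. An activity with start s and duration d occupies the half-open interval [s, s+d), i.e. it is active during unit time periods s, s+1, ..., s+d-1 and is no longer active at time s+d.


Each activity i is active on [start_i, start_i + duration_i).
Compute total resource usage per time slot:
  t=0: active resources = [], total = 0
  t=1: active resources = [], total = 0
  t=2: active resources = [4], total = 4
  t=3: active resources = [5, 4], total = 9
  t=4: active resources = [5, 4], total = 9
  t=5: active resources = [5, 4], total = 9
  t=6: active resources = [2, 5, 4], total = 11
  t=7: active resources = [3, 2, 5], total = 10
  t=8: active resources = [3, 2, 5, 1], total = 11
  t=9: active resources = [3, 1], total = 4
  t=10: active resources = [1], total = 1
  t=11: active resources = [1], total = 1
  t=12: active resources = [1], total = 1
  t=13: active resources = [1], total = 1
Peak resource demand = 11

11


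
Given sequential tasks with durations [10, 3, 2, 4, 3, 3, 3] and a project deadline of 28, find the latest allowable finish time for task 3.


LF(activity 3) = deadline - sum of successor durations
Successors: activities 4 through 7 with durations [4, 3, 3, 3]
Sum of successor durations = 13
LF = 28 - 13 = 15

15


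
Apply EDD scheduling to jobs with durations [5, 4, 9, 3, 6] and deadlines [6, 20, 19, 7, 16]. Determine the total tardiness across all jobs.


Sort by due date (EDD order): [(5, 6), (3, 7), (6, 16), (9, 19), (4, 20)]
Compute completion times and tardiness:
  Job 1: p=5, d=6, C=5, tardiness=max(0,5-6)=0
  Job 2: p=3, d=7, C=8, tardiness=max(0,8-7)=1
  Job 3: p=6, d=16, C=14, tardiness=max(0,14-16)=0
  Job 4: p=9, d=19, C=23, tardiness=max(0,23-19)=4
  Job 5: p=4, d=20, C=27, tardiness=max(0,27-20)=7
Total tardiness = 12

12


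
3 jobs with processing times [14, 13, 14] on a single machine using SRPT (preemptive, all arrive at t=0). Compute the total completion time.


Since all jobs arrive at t=0, SRPT equals SPT ordering.
SPT order: [13, 14, 14]
Completion times:
  Job 1: p=13, C=13
  Job 2: p=14, C=27
  Job 3: p=14, C=41
Total completion time = 13 + 27 + 41 = 81

81


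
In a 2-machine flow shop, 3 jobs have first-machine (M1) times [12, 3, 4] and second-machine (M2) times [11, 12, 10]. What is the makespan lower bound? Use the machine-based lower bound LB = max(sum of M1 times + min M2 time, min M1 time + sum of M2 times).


LB1 = sum(M1 times) + min(M2 times) = 19 + 10 = 29
LB2 = min(M1 times) + sum(M2 times) = 3 + 33 = 36
Lower bound = max(LB1, LB2) = max(29, 36) = 36

36


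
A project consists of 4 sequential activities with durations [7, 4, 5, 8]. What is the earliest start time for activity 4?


Activity 4 starts after activities 1 through 3 complete.
Predecessor durations: [7, 4, 5]
ES = 7 + 4 + 5 = 16

16


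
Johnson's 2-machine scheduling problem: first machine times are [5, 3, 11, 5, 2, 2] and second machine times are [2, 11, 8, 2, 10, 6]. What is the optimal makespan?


Apply Johnson's rule:
  Group 1 (a <= b): [(5, 2, 10), (6, 2, 6), (2, 3, 11)]
  Group 2 (a > b): [(3, 11, 8), (1, 5, 2), (4, 5, 2)]
Optimal job order: [5, 6, 2, 3, 1, 4]
Schedule:
  Job 5: M1 done at 2, M2 done at 12
  Job 6: M1 done at 4, M2 done at 18
  Job 2: M1 done at 7, M2 done at 29
  Job 3: M1 done at 18, M2 done at 37
  Job 1: M1 done at 23, M2 done at 39
  Job 4: M1 done at 28, M2 done at 41
Makespan = 41

41


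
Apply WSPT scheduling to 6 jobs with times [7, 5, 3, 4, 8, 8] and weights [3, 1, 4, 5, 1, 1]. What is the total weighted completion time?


Compute p/w ratios and sort ascending (WSPT): [(3, 4), (4, 5), (7, 3), (5, 1), (8, 1), (8, 1)]
Compute weighted completion times:
  Job (p=3,w=4): C=3, w*C=4*3=12
  Job (p=4,w=5): C=7, w*C=5*7=35
  Job (p=7,w=3): C=14, w*C=3*14=42
  Job (p=5,w=1): C=19, w*C=1*19=19
  Job (p=8,w=1): C=27, w*C=1*27=27
  Job (p=8,w=1): C=35, w*C=1*35=35
Total weighted completion time = 170

170


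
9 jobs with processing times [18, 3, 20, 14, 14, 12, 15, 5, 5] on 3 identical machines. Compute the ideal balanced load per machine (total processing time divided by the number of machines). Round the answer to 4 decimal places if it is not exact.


Total processing time = 18 + 3 + 20 + 14 + 14 + 12 + 15 + 5 + 5 = 106
Number of machines = 3
Ideal balanced load = 106 / 3 = 35.3333

35.3333


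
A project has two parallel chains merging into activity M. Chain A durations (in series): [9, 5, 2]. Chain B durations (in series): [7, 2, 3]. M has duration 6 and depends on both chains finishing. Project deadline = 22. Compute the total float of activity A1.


Forward pass: ES(A1) = sum of predecessors on chain A = 0
EF = ES + duration = 0 + 9 = 9
Backward pass: LF(M) = deadline = 22; LS(M) = 22 - 6 = 16
LF(A1) = LS(M) - sum(successors on chain A) = 16 - 7 = 9
LS = LF - duration = 9 - 9 = 0
Total float = LS - ES = 0 - 0 = 0

0


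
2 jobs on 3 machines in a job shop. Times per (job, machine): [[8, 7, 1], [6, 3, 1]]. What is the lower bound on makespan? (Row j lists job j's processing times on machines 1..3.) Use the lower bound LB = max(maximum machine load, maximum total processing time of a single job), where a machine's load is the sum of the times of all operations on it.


Machine loads:
  Machine 1: 8 + 6 = 14
  Machine 2: 7 + 3 = 10
  Machine 3: 1 + 1 = 2
Max machine load = 14
Job totals:
  Job 1: 16
  Job 2: 10
Max job total = 16
Lower bound = max(14, 16) = 16

16


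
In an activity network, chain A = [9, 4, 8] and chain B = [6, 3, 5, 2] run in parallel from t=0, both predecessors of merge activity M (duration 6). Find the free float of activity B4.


ES(B4) = sum of predecessors on chain B = 14
EF(B4) = ES + duration = 14 + 2 = 16
Successor of B4 is M. ES(M) = max(sum(A), sum(B)) = max(21, 16) = 21
Free float = ES(successor) - EF(current) = 21 - 16 = 5

5


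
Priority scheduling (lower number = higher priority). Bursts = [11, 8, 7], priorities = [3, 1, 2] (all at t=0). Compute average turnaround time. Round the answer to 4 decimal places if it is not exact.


Sort by priority (ascending = highest first):
Order: [(1, 8), (2, 7), (3, 11)]
Completion times:
  Priority 1, burst=8, C=8
  Priority 2, burst=7, C=15
  Priority 3, burst=11, C=26
Average turnaround = 49/3 = 16.3333

16.3333


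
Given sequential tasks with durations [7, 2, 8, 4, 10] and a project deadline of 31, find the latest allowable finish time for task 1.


LF(activity 1) = deadline - sum of successor durations
Successors: activities 2 through 5 with durations [2, 8, 4, 10]
Sum of successor durations = 24
LF = 31 - 24 = 7

7
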